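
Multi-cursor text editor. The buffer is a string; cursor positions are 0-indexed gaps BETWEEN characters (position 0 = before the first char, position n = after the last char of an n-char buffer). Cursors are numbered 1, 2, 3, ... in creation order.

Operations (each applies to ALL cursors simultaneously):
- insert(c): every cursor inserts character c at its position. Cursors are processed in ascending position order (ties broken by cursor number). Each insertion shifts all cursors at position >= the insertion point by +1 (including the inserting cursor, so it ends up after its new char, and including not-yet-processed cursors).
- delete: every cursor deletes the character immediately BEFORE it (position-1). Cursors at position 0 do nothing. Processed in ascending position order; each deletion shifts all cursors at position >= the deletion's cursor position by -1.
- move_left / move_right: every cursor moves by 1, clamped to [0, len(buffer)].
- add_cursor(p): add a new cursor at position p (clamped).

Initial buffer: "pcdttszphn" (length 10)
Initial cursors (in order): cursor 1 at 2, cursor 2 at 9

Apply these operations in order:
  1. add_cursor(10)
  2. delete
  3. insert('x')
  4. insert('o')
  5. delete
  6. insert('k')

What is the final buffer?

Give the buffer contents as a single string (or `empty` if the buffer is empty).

After op 1 (add_cursor(10)): buffer="pcdttszphn" (len 10), cursors c1@2 c2@9 c3@10, authorship ..........
After op 2 (delete): buffer="pdttszp" (len 7), cursors c1@1 c2@7 c3@7, authorship .......
After op 3 (insert('x')): buffer="pxdttszpxx" (len 10), cursors c1@2 c2@10 c3@10, authorship .1......23
After op 4 (insert('o')): buffer="pxodttszpxxoo" (len 13), cursors c1@3 c2@13 c3@13, authorship .11......2323
After op 5 (delete): buffer="pxdttszpxx" (len 10), cursors c1@2 c2@10 c3@10, authorship .1......23
After op 6 (insert('k')): buffer="pxkdttszpxxkk" (len 13), cursors c1@3 c2@13 c3@13, authorship .11......2323

Answer: pxkdttszpxxkk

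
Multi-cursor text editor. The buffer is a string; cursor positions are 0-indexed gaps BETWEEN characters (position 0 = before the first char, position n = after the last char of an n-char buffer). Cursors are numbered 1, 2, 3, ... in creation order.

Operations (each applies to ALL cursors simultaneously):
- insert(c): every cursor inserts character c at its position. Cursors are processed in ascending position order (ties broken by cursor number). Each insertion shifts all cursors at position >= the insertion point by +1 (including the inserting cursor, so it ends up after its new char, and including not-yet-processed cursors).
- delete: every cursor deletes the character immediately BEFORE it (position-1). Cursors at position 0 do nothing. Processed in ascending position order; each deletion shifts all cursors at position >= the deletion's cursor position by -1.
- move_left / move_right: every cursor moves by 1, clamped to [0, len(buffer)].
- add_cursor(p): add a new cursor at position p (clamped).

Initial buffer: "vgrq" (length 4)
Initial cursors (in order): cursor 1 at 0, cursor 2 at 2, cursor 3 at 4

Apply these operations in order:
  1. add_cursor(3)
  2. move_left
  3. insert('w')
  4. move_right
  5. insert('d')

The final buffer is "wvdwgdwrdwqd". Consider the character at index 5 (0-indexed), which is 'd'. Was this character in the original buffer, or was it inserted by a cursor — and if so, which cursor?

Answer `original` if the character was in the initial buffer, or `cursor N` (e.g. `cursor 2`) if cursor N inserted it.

Answer: cursor 2

Derivation:
After op 1 (add_cursor(3)): buffer="vgrq" (len 4), cursors c1@0 c2@2 c4@3 c3@4, authorship ....
After op 2 (move_left): buffer="vgrq" (len 4), cursors c1@0 c2@1 c4@2 c3@3, authorship ....
After op 3 (insert('w')): buffer="wvwgwrwq" (len 8), cursors c1@1 c2@3 c4@5 c3@7, authorship 1.2.4.3.
After op 4 (move_right): buffer="wvwgwrwq" (len 8), cursors c1@2 c2@4 c4@6 c3@8, authorship 1.2.4.3.
After op 5 (insert('d')): buffer="wvdwgdwrdwqd" (len 12), cursors c1@3 c2@6 c4@9 c3@12, authorship 1.12.24.43.3
Authorship (.=original, N=cursor N): 1 . 1 2 . 2 4 . 4 3 . 3
Index 5: author = 2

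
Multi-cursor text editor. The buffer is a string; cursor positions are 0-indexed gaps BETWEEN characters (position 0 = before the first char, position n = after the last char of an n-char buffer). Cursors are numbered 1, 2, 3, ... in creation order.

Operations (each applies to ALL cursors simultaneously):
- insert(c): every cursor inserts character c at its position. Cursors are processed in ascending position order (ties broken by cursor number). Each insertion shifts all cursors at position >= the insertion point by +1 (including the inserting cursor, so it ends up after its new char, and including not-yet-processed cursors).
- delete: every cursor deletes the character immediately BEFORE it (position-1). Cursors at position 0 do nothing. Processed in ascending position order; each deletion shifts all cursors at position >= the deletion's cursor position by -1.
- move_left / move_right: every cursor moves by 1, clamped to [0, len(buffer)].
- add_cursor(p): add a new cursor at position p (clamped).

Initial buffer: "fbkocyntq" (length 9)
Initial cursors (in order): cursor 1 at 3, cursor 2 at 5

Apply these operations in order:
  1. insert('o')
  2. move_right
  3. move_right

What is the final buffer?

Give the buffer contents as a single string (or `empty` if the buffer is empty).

After op 1 (insert('o')): buffer="fbkoocoyntq" (len 11), cursors c1@4 c2@7, authorship ...1..2....
After op 2 (move_right): buffer="fbkoocoyntq" (len 11), cursors c1@5 c2@8, authorship ...1..2....
After op 3 (move_right): buffer="fbkoocoyntq" (len 11), cursors c1@6 c2@9, authorship ...1..2....

Answer: fbkoocoyntq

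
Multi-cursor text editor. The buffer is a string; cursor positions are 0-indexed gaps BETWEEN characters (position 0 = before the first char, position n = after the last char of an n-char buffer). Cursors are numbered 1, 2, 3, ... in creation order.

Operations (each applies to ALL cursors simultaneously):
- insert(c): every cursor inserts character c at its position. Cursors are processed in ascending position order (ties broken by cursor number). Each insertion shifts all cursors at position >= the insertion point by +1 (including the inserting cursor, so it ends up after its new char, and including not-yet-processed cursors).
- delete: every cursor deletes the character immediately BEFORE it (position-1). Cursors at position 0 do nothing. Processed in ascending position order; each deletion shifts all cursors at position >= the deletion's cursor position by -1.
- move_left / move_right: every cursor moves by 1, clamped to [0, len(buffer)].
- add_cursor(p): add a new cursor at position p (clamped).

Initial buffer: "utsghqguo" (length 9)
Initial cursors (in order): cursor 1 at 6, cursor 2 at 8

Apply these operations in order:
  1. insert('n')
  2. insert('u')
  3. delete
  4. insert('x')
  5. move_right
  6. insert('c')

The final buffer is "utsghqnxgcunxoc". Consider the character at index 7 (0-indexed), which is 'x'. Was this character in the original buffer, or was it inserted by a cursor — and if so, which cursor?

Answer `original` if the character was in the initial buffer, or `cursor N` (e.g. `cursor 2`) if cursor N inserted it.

After op 1 (insert('n')): buffer="utsghqnguno" (len 11), cursors c1@7 c2@10, authorship ......1..2.
After op 2 (insert('u')): buffer="utsghqnugunuo" (len 13), cursors c1@8 c2@12, authorship ......11..22.
After op 3 (delete): buffer="utsghqnguno" (len 11), cursors c1@7 c2@10, authorship ......1..2.
After op 4 (insert('x')): buffer="utsghqnxgunxo" (len 13), cursors c1@8 c2@12, authorship ......11..22.
After op 5 (move_right): buffer="utsghqnxgunxo" (len 13), cursors c1@9 c2@13, authorship ......11..22.
After op 6 (insert('c')): buffer="utsghqnxgcunxoc" (len 15), cursors c1@10 c2@15, authorship ......11.1.22.2
Authorship (.=original, N=cursor N): . . . . . . 1 1 . 1 . 2 2 . 2
Index 7: author = 1

Answer: cursor 1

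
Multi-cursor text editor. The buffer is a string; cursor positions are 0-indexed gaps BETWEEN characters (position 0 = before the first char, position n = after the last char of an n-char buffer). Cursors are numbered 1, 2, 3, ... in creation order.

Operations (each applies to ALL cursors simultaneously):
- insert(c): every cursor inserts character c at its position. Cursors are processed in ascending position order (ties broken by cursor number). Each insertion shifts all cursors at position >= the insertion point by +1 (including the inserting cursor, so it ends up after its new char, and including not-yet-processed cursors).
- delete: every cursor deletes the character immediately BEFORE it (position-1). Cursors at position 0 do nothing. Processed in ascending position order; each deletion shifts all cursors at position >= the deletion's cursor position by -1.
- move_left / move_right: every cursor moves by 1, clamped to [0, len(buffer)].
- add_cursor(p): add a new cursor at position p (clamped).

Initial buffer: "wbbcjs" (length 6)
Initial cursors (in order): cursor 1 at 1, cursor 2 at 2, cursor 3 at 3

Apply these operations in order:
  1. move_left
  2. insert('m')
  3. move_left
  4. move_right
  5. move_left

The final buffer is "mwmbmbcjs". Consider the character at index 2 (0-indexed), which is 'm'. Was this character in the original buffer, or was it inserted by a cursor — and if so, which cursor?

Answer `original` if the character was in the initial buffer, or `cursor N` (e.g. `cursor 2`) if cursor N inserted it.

Answer: cursor 2

Derivation:
After op 1 (move_left): buffer="wbbcjs" (len 6), cursors c1@0 c2@1 c3@2, authorship ......
After op 2 (insert('m')): buffer="mwmbmbcjs" (len 9), cursors c1@1 c2@3 c3@5, authorship 1.2.3....
After op 3 (move_left): buffer="mwmbmbcjs" (len 9), cursors c1@0 c2@2 c3@4, authorship 1.2.3....
After op 4 (move_right): buffer="mwmbmbcjs" (len 9), cursors c1@1 c2@3 c3@5, authorship 1.2.3....
After op 5 (move_left): buffer="mwmbmbcjs" (len 9), cursors c1@0 c2@2 c3@4, authorship 1.2.3....
Authorship (.=original, N=cursor N): 1 . 2 . 3 . . . .
Index 2: author = 2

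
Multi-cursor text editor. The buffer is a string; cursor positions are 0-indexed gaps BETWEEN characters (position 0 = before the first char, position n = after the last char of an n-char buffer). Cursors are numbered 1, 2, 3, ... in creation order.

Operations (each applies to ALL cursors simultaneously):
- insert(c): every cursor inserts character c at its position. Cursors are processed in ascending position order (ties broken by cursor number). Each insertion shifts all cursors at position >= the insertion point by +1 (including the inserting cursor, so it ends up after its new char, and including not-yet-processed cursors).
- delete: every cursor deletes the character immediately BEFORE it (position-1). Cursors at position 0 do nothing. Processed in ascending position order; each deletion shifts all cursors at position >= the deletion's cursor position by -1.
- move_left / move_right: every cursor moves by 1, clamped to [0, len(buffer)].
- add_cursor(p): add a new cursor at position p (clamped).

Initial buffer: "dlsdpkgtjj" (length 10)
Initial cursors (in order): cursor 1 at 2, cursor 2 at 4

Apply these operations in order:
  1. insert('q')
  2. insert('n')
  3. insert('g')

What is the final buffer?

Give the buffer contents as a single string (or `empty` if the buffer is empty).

After op 1 (insert('q')): buffer="dlqsdqpkgtjj" (len 12), cursors c1@3 c2@6, authorship ..1..2......
After op 2 (insert('n')): buffer="dlqnsdqnpkgtjj" (len 14), cursors c1@4 c2@8, authorship ..11..22......
After op 3 (insert('g')): buffer="dlqngsdqngpkgtjj" (len 16), cursors c1@5 c2@10, authorship ..111..222......

Answer: dlqngsdqngpkgtjj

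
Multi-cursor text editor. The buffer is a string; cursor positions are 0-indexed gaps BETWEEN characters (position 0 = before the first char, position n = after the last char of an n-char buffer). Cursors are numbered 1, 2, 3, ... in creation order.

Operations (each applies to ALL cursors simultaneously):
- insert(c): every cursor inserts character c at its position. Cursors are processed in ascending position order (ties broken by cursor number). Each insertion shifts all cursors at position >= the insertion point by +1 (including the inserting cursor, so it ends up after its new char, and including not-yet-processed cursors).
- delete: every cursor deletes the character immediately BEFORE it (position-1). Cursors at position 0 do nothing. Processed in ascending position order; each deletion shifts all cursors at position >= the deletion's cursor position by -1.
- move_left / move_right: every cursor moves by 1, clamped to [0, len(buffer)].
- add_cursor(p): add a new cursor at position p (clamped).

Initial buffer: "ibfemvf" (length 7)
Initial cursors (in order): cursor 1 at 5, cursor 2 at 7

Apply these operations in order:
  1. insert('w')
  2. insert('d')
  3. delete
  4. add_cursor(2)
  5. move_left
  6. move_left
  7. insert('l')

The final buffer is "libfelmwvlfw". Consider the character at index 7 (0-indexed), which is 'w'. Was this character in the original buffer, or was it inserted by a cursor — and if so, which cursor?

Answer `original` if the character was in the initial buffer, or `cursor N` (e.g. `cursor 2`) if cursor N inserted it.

Answer: cursor 1

Derivation:
After op 1 (insert('w')): buffer="ibfemwvfw" (len 9), cursors c1@6 c2@9, authorship .....1..2
After op 2 (insert('d')): buffer="ibfemwdvfwd" (len 11), cursors c1@7 c2@11, authorship .....11..22
After op 3 (delete): buffer="ibfemwvfw" (len 9), cursors c1@6 c2@9, authorship .....1..2
After op 4 (add_cursor(2)): buffer="ibfemwvfw" (len 9), cursors c3@2 c1@6 c2@9, authorship .....1..2
After op 5 (move_left): buffer="ibfemwvfw" (len 9), cursors c3@1 c1@5 c2@8, authorship .....1..2
After op 6 (move_left): buffer="ibfemwvfw" (len 9), cursors c3@0 c1@4 c2@7, authorship .....1..2
After op 7 (insert('l')): buffer="libfelmwvlfw" (len 12), cursors c3@1 c1@6 c2@10, authorship 3....1.1.2.2
Authorship (.=original, N=cursor N): 3 . . . . 1 . 1 . 2 . 2
Index 7: author = 1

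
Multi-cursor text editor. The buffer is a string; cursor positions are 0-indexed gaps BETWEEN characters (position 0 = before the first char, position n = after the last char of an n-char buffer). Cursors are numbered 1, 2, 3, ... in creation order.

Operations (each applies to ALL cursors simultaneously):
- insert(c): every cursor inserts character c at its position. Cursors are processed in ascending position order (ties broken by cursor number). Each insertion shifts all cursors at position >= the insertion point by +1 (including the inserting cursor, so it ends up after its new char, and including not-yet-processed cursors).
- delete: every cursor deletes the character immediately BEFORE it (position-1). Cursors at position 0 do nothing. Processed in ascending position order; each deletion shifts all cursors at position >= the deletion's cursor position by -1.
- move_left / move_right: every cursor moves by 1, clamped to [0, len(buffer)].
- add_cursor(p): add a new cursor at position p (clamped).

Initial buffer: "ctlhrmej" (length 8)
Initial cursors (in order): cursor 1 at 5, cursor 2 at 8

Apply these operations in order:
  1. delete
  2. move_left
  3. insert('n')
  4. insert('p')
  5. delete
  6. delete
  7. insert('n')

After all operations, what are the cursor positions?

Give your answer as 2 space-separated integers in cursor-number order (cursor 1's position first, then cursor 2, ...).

After op 1 (delete): buffer="ctlhme" (len 6), cursors c1@4 c2@6, authorship ......
After op 2 (move_left): buffer="ctlhme" (len 6), cursors c1@3 c2@5, authorship ......
After op 3 (insert('n')): buffer="ctlnhmne" (len 8), cursors c1@4 c2@7, authorship ...1..2.
After op 4 (insert('p')): buffer="ctlnphmnpe" (len 10), cursors c1@5 c2@9, authorship ...11..22.
After op 5 (delete): buffer="ctlnhmne" (len 8), cursors c1@4 c2@7, authorship ...1..2.
After op 6 (delete): buffer="ctlhme" (len 6), cursors c1@3 c2@5, authorship ......
After op 7 (insert('n')): buffer="ctlnhmne" (len 8), cursors c1@4 c2@7, authorship ...1..2.

Answer: 4 7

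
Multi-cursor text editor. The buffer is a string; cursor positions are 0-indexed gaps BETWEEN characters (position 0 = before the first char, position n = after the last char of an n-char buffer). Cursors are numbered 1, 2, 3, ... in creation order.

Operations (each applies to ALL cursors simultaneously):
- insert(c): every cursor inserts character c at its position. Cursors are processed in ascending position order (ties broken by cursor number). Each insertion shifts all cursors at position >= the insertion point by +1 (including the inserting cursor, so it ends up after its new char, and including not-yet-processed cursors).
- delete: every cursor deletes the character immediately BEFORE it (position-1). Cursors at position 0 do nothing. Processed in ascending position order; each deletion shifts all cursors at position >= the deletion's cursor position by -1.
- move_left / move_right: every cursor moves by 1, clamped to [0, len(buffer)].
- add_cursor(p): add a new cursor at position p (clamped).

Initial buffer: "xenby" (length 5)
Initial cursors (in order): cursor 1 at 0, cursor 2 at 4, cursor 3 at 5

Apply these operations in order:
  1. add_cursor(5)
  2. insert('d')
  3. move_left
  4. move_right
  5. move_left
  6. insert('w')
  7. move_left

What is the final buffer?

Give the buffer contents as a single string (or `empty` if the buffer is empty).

After op 1 (add_cursor(5)): buffer="xenby" (len 5), cursors c1@0 c2@4 c3@5 c4@5, authorship .....
After op 2 (insert('d')): buffer="dxenbdydd" (len 9), cursors c1@1 c2@6 c3@9 c4@9, authorship 1....2.34
After op 3 (move_left): buffer="dxenbdydd" (len 9), cursors c1@0 c2@5 c3@8 c4@8, authorship 1....2.34
After op 4 (move_right): buffer="dxenbdydd" (len 9), cursors c1@1 c2@6 c3@9 c4@9, authorship 1....2.34
After op 5 (move_left): buffer="dxenbdydd" (len 9), cursors c1@0 c2@5 c3@8 c4@8, authorship 1....2.34
After op 6 (insert('w')): buffer="wdxenbwdydwwd" (len 13), cursors c1@1 c2@7 c3@12 c4@12, authorship 11....22.3344
After op 7 (move_left): buffer="wdxenbwdydwwd" (len 13), cursors c1@0 c2@6 c3@11 c4@11, authorship 11....22.3344

Answer: wdxenbwdydwwd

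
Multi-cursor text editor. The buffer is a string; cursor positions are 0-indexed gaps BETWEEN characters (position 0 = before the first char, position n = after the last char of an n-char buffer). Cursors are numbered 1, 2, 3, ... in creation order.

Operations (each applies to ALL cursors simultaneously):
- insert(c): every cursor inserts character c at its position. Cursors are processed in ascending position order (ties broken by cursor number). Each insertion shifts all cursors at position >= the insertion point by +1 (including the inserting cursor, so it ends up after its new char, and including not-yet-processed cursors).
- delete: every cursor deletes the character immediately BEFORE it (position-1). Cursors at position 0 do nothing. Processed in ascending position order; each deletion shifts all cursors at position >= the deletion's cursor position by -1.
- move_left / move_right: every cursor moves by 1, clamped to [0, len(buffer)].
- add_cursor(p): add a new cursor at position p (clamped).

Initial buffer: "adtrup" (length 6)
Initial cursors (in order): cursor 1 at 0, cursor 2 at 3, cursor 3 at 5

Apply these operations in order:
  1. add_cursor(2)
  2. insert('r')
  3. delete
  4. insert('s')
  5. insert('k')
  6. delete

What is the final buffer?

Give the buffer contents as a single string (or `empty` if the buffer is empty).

Answer: sadstsrusp

Derivation:
After op 1 (add_cursor(2)): buffer="adtrup" (len 6), cursors c1@0 c4@2 c2@3 c3@5, authorship ......
After op 2 (insert('r')): buffer="radrtrrurp" (len 10), cursors c1@1 c4@4 c2@6 c3@9, authorship 1..4.2..3.
After op 3 (delete): buffer="adtrup" (len 6), cursors c1@0 c4@2 c2@3 c3@5, authorship ......
After op 4 (insert('s')): buffer="sadstsrusp" (len 10), cursors c1@1 c4@4 c2@6 c3@9, authorship 1..4.2..3.
After op 5 (insert('k')): buffer="skadsktskruskp" (len 14), cursors c1@2 c4@6 c2@9 c3@13, authorship 11..44.22..33.
After op 6 (delete): buffer="sadstsrusp" (len 10), cursors c1@1 c4@4 c2@6 c3@9, authorship 1..4.2..3.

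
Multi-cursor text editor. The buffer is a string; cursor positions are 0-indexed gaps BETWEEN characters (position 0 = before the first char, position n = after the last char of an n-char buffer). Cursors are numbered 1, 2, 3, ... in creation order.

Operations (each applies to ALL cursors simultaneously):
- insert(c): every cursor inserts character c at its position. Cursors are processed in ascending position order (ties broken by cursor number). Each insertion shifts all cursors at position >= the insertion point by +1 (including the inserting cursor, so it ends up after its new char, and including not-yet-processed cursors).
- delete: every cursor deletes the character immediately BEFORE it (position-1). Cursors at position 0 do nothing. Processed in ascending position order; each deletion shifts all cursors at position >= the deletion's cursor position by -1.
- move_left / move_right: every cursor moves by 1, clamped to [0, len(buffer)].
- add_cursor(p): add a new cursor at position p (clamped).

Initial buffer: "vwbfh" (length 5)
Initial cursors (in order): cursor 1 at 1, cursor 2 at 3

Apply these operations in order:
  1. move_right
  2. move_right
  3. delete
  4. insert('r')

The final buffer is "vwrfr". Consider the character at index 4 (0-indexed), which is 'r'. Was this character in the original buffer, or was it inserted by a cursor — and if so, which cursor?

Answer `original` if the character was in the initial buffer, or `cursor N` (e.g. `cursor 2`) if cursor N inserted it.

Answer: cursor 2

Derivation:
After op 1 (move_right): buffer="vwbfh" (len 5), cursors c1@2 c2@4, authorship .....
After op 2 (move_right): buffer="vwbfh" (len 5), cursors c1@3 c2@5, authorship .....
After op 3 (delete): buffer="vwf" (len 3), cursors c1@2 c2@3, authorship ...
After op 4 (insert('r')): buffer="vwrfr" (len 5), cursors c1@3 c2@5, authorship ..1.2
Authorship (.=original, N=cursor N): . . 1 . 2
Index 4: author = 2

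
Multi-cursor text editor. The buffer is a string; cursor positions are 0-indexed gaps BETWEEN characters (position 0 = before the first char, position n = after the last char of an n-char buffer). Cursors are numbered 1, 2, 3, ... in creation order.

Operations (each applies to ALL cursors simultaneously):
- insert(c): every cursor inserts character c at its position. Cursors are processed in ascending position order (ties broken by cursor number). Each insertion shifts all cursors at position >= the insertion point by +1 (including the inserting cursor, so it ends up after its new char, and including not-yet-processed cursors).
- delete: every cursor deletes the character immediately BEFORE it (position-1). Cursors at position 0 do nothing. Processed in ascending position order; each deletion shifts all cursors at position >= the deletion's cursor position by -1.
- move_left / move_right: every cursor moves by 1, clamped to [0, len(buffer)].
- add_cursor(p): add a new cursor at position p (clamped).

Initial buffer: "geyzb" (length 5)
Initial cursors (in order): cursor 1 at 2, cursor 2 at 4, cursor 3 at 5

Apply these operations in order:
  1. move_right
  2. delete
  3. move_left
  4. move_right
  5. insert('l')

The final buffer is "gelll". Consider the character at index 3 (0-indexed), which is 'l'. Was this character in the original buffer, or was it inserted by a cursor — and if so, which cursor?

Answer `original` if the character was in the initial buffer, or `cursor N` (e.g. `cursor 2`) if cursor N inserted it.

Answer: cursor 2

Derivation:
After op 1 (move_right): buffer="geyzb" (len 5), cursors c1@3 c2@5 c3@5, authorship .....
After op 2 (delete): buffer="ge" (len 2), cursors c1@2 c2@2 c3@2, authorship ..
After op 3 (move_left): buffer="ge" (len 2), cursors c1@1 c2@1 c3@1, authorship ..
After op 4 (move_right): buffer="ge" (len 2), cursors c1@2 c2@2 c3@2, authorship ..
After op 5 (insert('l')): buffer="gelll" (len 5), cursors c1@5 c2@5 c3@5, authorship ..123
Authorship (.=original, N=cursor N): . . 1 2 3
Index 3: author = 2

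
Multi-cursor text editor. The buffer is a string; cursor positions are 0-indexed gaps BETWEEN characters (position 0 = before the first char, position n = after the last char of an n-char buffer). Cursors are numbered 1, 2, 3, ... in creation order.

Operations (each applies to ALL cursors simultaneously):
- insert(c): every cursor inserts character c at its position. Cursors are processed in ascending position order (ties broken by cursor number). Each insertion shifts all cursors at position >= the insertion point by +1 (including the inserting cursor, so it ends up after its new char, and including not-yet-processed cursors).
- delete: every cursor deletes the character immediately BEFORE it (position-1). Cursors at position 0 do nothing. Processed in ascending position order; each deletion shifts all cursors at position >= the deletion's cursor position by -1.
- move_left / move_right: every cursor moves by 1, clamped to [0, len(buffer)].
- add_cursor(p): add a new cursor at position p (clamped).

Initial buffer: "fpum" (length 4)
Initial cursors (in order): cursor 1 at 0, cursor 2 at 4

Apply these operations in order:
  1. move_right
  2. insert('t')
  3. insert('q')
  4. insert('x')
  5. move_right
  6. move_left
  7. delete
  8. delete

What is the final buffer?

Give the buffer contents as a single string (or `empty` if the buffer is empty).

After op 1 (move_right): buffer="fpum" (len 4), cursors c1@1 c2@4, authorship ....
After op 2 (insert('t')): buffer="ftpumt" (len 6), cursors c1@2 c2@6, authorship .1...2
After op 3 (insert('q')): buffer="ftqpumtq" (len 8), cursors c1@3 c2@8, authorship .11...22
After op 4 (insert('x')): buffer="ftqxpumtqx" (len 10), cursors c1@4 c2@10, authorship .111...222
After op 5 (move_right): buffer="ftqxpumtqx" (len 10), cursors c1@5 c2@10, authorship .111...222
After op 6 (move_left): buffer="ftqxpumtqx" (len 10), cursors c1@4 c2@9, authorship .111...222
After op 7 (delete): buffer="ftqpumtx" (len 8), cursors c1@3 c2@7, authorship .11...22
After op 8 (delete): buffer="ftpumx" (len 6), cursors c1@2 c2@5, authorship .1...2

Answer: ftpumx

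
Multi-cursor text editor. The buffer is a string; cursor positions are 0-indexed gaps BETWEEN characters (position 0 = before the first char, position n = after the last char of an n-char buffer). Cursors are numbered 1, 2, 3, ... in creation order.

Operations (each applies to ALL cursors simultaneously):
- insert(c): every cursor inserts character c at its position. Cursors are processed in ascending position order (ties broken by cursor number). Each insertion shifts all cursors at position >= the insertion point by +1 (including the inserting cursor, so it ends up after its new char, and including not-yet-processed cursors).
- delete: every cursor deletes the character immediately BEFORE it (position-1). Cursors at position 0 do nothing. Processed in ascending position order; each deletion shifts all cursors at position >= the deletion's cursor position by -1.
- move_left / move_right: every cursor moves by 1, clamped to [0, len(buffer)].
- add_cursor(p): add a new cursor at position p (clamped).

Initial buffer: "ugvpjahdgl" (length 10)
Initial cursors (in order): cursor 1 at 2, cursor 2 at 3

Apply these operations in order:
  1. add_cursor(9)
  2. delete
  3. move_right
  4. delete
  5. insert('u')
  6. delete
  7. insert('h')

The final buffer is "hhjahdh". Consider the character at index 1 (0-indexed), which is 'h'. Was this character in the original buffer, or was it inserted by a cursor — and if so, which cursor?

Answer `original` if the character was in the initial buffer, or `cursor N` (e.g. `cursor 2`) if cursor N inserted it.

After op 1 (add_cursor(9)): buffer="ugvpjahdgl" (len 10), cursors c1@2 c2@3 c3@9, authorship ..........
After op 2 (delete): buffer="upjahdl" (len 7), cursors c1@1 c2@1 c3@6, authorship .......
After op 3 (move_right): buffer="upjahdl" (len 7), cursors c1@2 c2@2 c3@7, authorship .......
After op 4 (delete): buffer="jahd" (len 4), cursors c1@0 c2@0 c3@4, authorship ....
After op 5 (insert('u')): buffer="uujahdu" (len 7), cursors c1@2 c2@2 c3@7, authorship 12....3
After op 6 (delete): buffer="jahd" (len 4), cursors c1@0 c2@0 c3@4, authorship ....
After op 7 (insert('h')): buffer="hhjahdh" (len 7), cursors c1@2 c2@2 c3@7, authorship 12....3
Authorship (.=original, N=cursor N): 1 2 . . . . 3
Index 1: author = 2

Answer: cursor 2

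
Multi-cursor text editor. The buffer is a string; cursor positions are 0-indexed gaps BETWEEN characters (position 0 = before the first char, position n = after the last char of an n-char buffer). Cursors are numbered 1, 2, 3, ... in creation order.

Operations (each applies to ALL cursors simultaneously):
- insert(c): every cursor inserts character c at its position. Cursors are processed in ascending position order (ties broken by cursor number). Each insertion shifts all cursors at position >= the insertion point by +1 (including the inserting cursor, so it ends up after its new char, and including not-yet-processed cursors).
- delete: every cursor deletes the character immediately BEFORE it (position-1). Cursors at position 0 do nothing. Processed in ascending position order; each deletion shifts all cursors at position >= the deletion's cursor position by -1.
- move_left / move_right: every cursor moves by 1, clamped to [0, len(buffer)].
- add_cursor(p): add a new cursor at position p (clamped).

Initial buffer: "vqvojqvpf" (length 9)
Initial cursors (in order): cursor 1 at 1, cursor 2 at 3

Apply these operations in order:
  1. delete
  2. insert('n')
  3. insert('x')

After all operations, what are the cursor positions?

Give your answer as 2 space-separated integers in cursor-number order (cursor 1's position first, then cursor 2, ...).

Answer: 2 5

Derivation:
After op 1 (delete): buffer="qojqvpf" (len 7), cursors c1@0 c2@1, authorship .......
After op 2 (insert('n')): buffer="nqnojqvpf" (len 9), cursors c1@1 c2@3, authorship 1.2......
After op 3 (insert('x')): buffer="nxqnxojqvpf" (len 11), cursors c1@2 c2@5, authorship 11.22......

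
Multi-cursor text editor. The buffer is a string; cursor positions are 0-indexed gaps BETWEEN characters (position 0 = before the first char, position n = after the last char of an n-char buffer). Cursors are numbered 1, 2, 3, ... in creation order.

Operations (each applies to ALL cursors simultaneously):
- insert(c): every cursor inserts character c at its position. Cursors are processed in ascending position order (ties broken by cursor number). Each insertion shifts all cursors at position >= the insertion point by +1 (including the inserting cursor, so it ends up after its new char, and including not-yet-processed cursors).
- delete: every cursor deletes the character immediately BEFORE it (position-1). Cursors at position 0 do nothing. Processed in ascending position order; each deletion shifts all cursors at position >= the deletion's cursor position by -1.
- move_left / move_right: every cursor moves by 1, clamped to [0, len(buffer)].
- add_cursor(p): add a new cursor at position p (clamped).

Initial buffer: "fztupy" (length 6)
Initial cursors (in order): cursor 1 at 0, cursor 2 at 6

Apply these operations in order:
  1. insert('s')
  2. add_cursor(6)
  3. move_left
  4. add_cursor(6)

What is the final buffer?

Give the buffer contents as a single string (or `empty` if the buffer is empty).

Answer: sfztupys

Derivation:
After op 1 (insert('s')): buffer="sfztupys" (len 8), cursors c1@1 c2@8, authorship 1......2
After op 2 (add_cursor(6)): buffer="sfztupys" (len 8), cursors c1@1 c3@6 c2@8, authorship 1......2
After op 3 (move_left): buffer="sfztupys" (len 8), cursors c1@0 c3@5 c2@7, authorship 1......2
After op 4 (add_cursor(6)): buffer="sfztupys" (len 8), cursors c1@0 c3@5 c4@6 c2@7, authorship 1......2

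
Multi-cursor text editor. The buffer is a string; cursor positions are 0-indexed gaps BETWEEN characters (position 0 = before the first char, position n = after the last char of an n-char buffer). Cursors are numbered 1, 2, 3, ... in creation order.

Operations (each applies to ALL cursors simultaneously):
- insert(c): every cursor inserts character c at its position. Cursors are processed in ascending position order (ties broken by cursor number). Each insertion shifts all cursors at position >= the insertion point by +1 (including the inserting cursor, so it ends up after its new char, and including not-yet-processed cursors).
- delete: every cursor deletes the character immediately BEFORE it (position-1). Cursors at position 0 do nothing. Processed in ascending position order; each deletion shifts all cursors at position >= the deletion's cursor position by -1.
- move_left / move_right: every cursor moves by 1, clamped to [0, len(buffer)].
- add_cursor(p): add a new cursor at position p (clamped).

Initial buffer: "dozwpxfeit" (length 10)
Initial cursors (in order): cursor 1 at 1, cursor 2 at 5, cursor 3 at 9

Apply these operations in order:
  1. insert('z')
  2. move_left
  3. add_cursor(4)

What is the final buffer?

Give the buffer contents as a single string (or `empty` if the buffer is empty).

After op 1 (insert('z')): buffer="dzozwpzxfeizt" (len 13), cursors c1@2 c2@7 c3@12, authorship .1....2....3.
After op 2 (move_left): buffer="dzozwpzxfeizt" (len 13), cursors c1@1 c2@6 c3@11, authorship .1....2....3.
After op 3 (add_cursor(4)): buffer="dzozwpzxfeizt" (len 13), cursors c1@1 c4@4 c2@6 c3@11, authorship .1....2....3.

Answer: dzozwpzxfeizt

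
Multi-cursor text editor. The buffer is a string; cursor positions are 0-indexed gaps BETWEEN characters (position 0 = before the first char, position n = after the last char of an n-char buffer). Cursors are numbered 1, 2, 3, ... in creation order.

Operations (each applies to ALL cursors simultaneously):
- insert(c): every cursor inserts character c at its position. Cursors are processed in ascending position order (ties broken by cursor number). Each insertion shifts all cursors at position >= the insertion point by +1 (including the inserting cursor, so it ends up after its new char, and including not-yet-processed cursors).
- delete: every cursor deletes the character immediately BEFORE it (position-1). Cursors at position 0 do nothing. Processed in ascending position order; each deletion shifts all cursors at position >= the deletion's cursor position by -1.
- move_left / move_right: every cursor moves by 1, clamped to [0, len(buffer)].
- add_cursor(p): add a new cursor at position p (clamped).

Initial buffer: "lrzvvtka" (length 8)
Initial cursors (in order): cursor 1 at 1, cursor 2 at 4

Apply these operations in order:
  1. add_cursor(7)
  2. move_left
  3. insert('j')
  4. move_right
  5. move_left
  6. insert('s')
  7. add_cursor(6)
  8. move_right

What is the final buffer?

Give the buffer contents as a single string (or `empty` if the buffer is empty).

After op 1 (add_cursor(7)): buffer="lrzvvtka" (len 8), cursors c1@1 c2@4 c3@7, authorship ........
After op 2 (move_left): buffer="lrzvvtka" (len 8), cursors c1@0 c2@3 c3@6, authorship ........
After op 3 (insert('j')): buffer="jlrzjvvtjka" (len 11), cursors c1@1 c2@5 c3@9, authorship 1...2...3..
After op 4 (move_right): buffer="jlrzjvvtjka" (len 11), cursors c1@2 c2@6 c3@10, authorship 1...2...3..
After op 5 (move_left): buffer="jlrzjvvtjka" (len 11), cursors c1@1 c2@5 c3@9, authorship 1...2...3..
After op 6 (insert('s')): buffer="jslrzjsvvtjska" (len 14), cursors c1@2 c2@7 c3@12, authorship 11...22...33..
After op 7 (add_cursor(6)): buffer="jslrzjsvvtjska" (len 14), cursors c1@2 c4@6 c2@7 c3@12, authorship 11...22...33..
After op 8 (move_right): buffer="jslrzjsvvtjska" (len 14), cursors c1@3 c4@7 c2@8 c3@13, authorship 11...22...33..

Answer: jslrzjsvvtjska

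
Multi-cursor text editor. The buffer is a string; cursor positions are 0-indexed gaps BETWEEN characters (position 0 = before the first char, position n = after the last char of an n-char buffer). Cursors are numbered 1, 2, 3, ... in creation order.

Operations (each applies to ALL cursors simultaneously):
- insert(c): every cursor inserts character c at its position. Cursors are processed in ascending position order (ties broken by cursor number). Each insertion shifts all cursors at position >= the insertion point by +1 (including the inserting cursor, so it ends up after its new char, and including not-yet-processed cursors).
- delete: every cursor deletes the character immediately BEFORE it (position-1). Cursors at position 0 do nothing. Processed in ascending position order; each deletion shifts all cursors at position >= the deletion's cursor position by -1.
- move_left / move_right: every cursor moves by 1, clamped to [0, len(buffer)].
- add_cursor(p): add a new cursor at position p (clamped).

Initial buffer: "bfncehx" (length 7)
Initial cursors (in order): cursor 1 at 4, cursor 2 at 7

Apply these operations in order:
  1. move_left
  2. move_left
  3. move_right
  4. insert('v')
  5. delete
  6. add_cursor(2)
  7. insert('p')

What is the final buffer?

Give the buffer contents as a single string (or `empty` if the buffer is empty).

Answer: bfpnpcehpx

Derivation:
After op 1 (move_left): buffer="bfncehx" (len 7), cursors c1@3 c2@6, authorship .......
After op 2 (move_left): buffer="bfncehx" (len 7), cursors c1@2 c2@5, authorship .......
After op 3 (move_right): buffer="bfncehx" (len 7), cursors c1@3 c2@6, authorship .......
After op 4 (insert('v')): buffer="bfnvcehvx" (len 9), cursors c1@4 c2@8, authorship ...1...2.
After op 5 (delete): buffer="bfncehx" (len 7), cursors c1@3 c2@6, authorship .......
After op 6 (add_cursor(2)): buffer="bfncehx" (len 7), cursors c3@2 c1@3 c2@6, authorship .......
After op 7 (insert('p')): buffer="bfpnpcehpx" (len 10), cursors c3@3 c1@5 c2@9, authorship ..3.1...2.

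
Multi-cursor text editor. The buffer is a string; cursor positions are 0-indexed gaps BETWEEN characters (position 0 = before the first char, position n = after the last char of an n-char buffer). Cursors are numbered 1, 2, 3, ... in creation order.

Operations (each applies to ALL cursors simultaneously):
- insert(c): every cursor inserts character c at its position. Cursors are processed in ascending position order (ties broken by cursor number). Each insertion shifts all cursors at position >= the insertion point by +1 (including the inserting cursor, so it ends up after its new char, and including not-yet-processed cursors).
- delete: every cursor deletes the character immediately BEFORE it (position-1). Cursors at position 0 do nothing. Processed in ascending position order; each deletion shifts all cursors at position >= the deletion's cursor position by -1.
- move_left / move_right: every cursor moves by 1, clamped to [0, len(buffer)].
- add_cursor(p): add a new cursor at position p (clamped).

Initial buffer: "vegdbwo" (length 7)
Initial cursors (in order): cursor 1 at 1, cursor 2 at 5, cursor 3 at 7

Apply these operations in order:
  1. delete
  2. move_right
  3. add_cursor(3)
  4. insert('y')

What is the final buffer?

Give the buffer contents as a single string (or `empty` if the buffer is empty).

Answer: eygdywyy

Derivation:
After op 1 (delete): buffer="egdw" (len 4), cursors c1@0 c2@3 c3@4, authorship ....
After op 2 (move_right): buffer="egdw" (len 4), cursors c1@1 c2@4 c3@4, authorship ....
After op 3 (add_cursor(3)): buffer="egdw" (len 4), cursors c1@1 c4@3 c2@4 c3@4, authorship ....
After op 4 (insert('y')): buffer="eygdywyy" (len 8), cursors c1@2 c4@5 c2@8 c3@8, authorship .1..4.23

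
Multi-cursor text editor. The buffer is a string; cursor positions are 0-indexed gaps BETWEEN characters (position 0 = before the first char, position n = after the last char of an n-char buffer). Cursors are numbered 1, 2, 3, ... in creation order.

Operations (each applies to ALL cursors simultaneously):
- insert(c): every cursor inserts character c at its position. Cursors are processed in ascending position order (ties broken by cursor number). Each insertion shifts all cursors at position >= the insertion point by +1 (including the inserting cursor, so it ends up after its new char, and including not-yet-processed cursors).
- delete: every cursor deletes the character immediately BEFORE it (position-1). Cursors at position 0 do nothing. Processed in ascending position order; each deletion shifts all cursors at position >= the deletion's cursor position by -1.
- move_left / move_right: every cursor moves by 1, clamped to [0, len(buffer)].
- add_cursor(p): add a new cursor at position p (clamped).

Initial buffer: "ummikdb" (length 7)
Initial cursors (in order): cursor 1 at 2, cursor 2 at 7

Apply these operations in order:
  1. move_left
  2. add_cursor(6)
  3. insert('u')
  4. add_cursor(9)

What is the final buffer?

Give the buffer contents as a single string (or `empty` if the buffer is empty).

Answer: uummikduub

Derivation:
After op 1 (move_left): buffer="ummikdb" (len 7), cursors c1@1 c2@6, authorship .......
After op 2 (add_cursor(6)): buffer="ummikdb" (len 7), cursors c1@1 c2@6 c3@6, authorship .......
After op 3 (insert('u')): buffer="uummikduub" (len 10), cursors c1@2 c2@9 c3@9, authorship .1.....23.
After op 4 (add_cursor(9)): buffer="uummikduub" (len 10), cursors c1@2 c2@9 c3@9 c4@9, authorship .1.....23.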